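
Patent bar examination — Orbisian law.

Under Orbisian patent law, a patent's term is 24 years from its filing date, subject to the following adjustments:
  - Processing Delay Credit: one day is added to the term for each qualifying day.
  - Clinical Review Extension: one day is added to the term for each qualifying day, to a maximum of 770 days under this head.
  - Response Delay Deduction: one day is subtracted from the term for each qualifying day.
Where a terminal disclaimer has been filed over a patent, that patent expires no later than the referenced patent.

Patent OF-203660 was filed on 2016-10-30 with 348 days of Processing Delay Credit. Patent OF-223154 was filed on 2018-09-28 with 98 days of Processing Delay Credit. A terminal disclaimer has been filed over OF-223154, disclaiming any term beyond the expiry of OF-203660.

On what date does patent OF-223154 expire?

Natural term of OF-223154:
  Base: filing + 24 years → 28 September 2042.
  Processing Delay Credit: +98 days → 4 January 2043.
Expiry of referenced patent OF-203660:
  Base: filing + 24 years → 30 October 2040.
  Processing Delay Credit: +348 days → 13 October 2041.
Terminal disclaimer: OF-223154 expires on the earlier of 4 January 2043 and 13 October 2041.

2041-10-13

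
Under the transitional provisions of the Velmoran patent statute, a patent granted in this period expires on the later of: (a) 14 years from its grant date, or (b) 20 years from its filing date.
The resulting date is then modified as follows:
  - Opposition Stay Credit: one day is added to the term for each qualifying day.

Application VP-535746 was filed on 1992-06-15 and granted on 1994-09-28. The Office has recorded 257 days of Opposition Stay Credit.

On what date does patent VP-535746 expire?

(a) grant + 14 years → 28 September 2008.
(b) filing + 20 years → 15 June 2012.
Later of the two: 15 June 2012.
Opposition Stay Credit: +257 days → 27 February 2013.

2013-02-27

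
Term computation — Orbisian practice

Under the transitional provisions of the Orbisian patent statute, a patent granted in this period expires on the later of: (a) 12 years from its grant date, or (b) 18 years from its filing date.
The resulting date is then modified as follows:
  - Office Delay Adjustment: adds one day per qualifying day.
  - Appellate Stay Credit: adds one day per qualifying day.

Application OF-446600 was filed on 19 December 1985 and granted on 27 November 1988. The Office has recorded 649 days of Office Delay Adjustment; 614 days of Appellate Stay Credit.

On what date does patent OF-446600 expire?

June 4, 2007

(a) grant + 12 years → 27 November 2000.
(b) filing + 18 years → 19 December 2003.
Later of the two: 19 December 2003.
Office Delay Adjustment: +649 days → 28 September 2005.
Appellate Stay Credit: +614 days → 4 June 2007.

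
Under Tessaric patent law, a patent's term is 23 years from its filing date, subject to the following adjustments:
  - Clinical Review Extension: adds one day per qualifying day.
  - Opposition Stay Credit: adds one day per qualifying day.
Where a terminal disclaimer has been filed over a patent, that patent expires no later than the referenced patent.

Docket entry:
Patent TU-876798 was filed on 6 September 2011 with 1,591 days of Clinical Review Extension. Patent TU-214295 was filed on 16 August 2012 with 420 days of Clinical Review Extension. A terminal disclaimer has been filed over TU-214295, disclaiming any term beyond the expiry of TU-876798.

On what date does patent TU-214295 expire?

2036-10-09

Natural term of TU-214295:
  Base: filing + 23 years → 16 August 2035.
  Clinical Review Extension: +420 days → 9 October 2036.
Expiry of referenced patent TU-876798:
  Base: filing + 23 years → 6 September 2034.
  Clinical Review Extension: +1591 days → 14 January 2039.
Terminal disclaimer: TU-214295 expires on the earlier of 9 October 2036 and 14 January 2039.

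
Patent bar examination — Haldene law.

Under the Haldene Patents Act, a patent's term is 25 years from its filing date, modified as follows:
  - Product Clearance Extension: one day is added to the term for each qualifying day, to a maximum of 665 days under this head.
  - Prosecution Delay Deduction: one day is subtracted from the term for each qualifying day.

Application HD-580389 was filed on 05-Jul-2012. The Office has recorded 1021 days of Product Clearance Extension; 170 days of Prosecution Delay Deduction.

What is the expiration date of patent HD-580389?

Base term: filing date + 25 years → 5 July 2037.
Product Clearance Extension: 1021 days claimed exceeds the 665-day cap, so +665 days → 1 May 2039.
Prosecution Delay Deduction: −170 days → 12 November 2038.

2038-11-12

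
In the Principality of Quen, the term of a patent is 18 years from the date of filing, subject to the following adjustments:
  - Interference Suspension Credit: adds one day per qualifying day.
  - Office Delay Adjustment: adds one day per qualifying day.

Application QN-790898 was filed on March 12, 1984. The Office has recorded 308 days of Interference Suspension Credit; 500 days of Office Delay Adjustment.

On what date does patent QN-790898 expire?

Base term: filing date + 18 years → 12 March 2002.
Interference Suspension Credit: +308 days → 14 January 2003.
Office Delay Adjustment: +500 days → 28 May 2004.

May 28, 2004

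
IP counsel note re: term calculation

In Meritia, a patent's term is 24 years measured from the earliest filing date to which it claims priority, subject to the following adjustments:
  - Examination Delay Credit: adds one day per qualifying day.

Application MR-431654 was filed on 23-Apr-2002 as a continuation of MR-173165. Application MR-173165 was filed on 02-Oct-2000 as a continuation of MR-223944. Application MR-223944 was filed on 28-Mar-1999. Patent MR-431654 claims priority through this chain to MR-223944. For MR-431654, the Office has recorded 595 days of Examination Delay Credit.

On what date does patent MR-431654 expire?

2024-11-12

Earliest priority filing: 28 March 1999.
Base term: 28 March 1999 + 24 years → 28 March 2023.
Examination Delay Credit: +595 days → 12 November 2024.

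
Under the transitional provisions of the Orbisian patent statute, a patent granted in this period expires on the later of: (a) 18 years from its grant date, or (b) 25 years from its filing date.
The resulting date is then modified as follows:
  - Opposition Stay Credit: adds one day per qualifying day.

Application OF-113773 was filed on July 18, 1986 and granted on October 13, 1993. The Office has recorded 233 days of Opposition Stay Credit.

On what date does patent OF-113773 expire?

June 2, 2012

(a) grant + 18 years → 13 October 2011.
(b) filing + 25 years → 18 July 2011.
Later of the two: 13 October 2011.
Opposition Stay Credit: +233 days → 2 June 2012.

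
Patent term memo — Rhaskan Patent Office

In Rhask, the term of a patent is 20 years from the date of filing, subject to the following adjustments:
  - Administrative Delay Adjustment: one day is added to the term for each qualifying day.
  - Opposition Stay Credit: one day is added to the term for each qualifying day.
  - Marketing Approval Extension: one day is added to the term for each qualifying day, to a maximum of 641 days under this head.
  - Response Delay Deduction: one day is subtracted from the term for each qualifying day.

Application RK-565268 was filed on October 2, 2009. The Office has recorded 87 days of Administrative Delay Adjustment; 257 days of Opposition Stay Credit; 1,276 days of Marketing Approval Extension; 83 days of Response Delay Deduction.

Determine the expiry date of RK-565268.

Base term: filing date + 20 years → 2 October 2029.
Administrative Delay Adjustment: +87 days → 28 December 2029.
Opposition Stay Credit: +257 days → 11 September 2030.
Marketing Approval Extension: 1276 days claimed exceeds the 641-day cap, so +641 days → 13 June 2032.
Response Delay Deduction: −83 days → 22 March 2032.

March 22, 2032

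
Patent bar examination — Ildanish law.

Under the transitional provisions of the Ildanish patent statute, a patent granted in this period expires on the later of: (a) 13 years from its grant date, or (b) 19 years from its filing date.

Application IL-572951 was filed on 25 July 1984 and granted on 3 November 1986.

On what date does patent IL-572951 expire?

July 25, 2003

(a) grant + 13 years → 3 November 1999.
(b) filing + 19 years → 25 July 2003.
Later of the two: 25 July 2003.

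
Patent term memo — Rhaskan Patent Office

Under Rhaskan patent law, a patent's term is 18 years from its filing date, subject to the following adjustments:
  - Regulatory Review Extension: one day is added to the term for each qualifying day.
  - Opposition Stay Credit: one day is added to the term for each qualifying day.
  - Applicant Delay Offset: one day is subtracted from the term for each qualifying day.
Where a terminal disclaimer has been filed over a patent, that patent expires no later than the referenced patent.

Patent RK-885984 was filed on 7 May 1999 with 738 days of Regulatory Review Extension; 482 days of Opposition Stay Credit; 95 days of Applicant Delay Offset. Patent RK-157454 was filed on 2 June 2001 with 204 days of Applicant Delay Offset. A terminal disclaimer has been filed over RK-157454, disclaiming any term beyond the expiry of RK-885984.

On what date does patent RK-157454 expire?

Natural term of RK-157454:
  Base: filing + 18 years → 2 June 2019.
  Applicant Delay Offset: −204 days → 10 November 2018.
Expiry of referenced patent RK-885984:
  Base: filing + 18 years → 7 May 2017.
  Regulatory Review Extension: +738 days → 15 May 2019.
  Opposition Stay Credit: +482 days → 8 September 2020.
  Applicant Delay Offset: −95 days → 5 June 2020.
Terminal disclaimer: RK-157454 expires on the earlier of 10 November 2018 and 5 June 2020.

November 10, 2018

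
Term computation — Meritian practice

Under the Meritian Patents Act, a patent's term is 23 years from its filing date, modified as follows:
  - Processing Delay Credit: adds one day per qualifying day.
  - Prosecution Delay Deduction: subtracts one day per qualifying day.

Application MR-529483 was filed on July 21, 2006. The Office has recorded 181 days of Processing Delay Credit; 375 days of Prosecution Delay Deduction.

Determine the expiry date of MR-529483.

Base term: filing date + 23 years → 21 July 2029.
Processing Delay Credit: +181 days → 18 January 2030.
Prosecution Delay Deduction: −375 days → 8 January 2029.

January 8, 2029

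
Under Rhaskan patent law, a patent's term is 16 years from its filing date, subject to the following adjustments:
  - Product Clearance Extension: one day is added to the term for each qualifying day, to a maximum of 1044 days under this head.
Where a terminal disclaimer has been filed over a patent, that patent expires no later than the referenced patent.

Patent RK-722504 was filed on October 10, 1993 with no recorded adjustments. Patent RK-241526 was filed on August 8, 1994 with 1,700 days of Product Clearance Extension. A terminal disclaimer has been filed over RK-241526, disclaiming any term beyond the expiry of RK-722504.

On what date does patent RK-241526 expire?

Natural term of RK-241526:
  Base: filing + 16 years → 8 August 2010.
  Product Clearance Extension: 1700 days claimed exceeds the 1044-day cap, so +1044 days → 17 June 2013.
Expiry of referenced patent RK-722504:
  Base: filing + 16 years → 10 October 2009.
Terminal disclaimer: RK-241526 expires on the earlier of 17 June 2013 and 10 October 2009.

2009-10-10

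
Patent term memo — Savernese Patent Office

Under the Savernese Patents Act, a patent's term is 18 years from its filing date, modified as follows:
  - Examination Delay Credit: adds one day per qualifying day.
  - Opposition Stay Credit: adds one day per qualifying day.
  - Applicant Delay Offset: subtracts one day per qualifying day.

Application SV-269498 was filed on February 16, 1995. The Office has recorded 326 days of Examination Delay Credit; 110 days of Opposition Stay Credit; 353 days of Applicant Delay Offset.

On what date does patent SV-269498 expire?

May 10, 2013

Base term: filing date + 18 years → 16 February 2013.
Examination Delay Credit: +326 days → 8 January 2014.
Opposition Stay Credit: +110 days → 28 April 2014.
Applicant Delay Offset: −353 days → 10 May 2013.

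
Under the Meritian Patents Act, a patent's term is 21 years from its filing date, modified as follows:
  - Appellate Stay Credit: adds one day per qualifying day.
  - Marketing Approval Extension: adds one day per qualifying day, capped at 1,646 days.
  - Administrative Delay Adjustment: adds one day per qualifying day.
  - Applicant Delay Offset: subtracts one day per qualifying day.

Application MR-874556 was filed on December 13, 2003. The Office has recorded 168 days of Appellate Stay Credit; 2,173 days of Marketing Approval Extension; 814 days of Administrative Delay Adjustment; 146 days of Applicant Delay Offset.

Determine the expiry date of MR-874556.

Base term: filing date + 21 years → 13 December 2024.
Appellate Stay Credit: +168 days → 30 May 2025.
Marketing Approval Extension: 2173 days claimed exceeds the 1646-day cap, so +1646 days → 1 December 2029.
Administrative Delay Adjustment: +814 days → 23 February 2032.
Applicant Delay Offset: −146 days → 30 September 2031.

September 30, 2031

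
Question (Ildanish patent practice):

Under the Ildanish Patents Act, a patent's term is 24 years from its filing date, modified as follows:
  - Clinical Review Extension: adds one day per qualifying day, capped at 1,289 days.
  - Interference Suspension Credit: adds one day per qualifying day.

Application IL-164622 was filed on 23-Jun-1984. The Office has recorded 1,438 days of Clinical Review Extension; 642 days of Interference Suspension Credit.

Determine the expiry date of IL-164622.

Base term: filing date + 24 years → 23 June 2008.
Clinical Review Extension: 1438 days claimed exceeds the 1289-day cap, so +1289 days → 3 January 2012.
Interference Suspension Credit: +642 days → 6 October 2013.

2013-10-06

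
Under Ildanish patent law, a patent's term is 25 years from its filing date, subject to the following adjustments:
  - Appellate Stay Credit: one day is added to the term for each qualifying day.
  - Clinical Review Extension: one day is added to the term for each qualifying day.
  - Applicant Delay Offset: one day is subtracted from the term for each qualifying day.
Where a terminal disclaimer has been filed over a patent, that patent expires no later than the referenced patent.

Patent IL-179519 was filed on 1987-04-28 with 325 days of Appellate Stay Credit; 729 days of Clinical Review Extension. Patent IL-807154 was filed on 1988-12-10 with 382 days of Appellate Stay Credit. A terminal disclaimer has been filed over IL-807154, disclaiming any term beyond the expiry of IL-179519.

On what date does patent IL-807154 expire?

December 27, 2014

Natural term of IL-807154:
  Base: filing + 25 years → 10 December 2013.
  Appellate Stay Credit: +382 days → 27 December 2014.
Expiry of referenced patent IL-179519:
  Base: filing + 25 years → 28 April 2012.
  Appellate Stay Credit: +325 days → 19 March 2013.
  Clinical Review Extension: +729 days → 18 March 2015.
Terminal disclaimer: IL-807154 expires on the earlier of 27 December 2014 and 18 March 2015.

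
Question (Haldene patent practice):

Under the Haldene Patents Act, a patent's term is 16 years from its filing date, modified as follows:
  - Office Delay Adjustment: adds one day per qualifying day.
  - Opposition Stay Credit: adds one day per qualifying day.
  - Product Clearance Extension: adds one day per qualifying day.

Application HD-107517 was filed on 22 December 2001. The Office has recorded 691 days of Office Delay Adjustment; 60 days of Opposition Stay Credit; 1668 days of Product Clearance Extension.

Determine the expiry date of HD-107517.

2024-08-06

Base term: filing date + 16 years → 22 December 2017.
Office Delay Adjustment: +691 days → 13 November 2019.
Opposition Stay Credit: +60 days → 12 January 2020.
Product Clearance Extension: +1668 days → 6 August 2024.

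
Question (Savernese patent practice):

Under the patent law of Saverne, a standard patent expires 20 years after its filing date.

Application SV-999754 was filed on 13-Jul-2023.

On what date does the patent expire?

Filing date + 20 years → 13 July 2043.

July 13, 2043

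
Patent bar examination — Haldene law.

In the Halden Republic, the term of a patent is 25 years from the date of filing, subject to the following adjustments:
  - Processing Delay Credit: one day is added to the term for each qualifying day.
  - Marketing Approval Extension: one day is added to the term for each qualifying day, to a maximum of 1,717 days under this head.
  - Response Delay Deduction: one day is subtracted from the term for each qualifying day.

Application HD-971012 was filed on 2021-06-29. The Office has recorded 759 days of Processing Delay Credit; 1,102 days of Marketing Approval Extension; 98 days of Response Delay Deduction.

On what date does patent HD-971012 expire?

April 27, 2051

Base term: filing date + 25 years → 29 June 2046.
Processing Delay Credit: +759 days → 27 July 2048.
Marketing Approval Extension: 1102 days (within the 1717-day cap) → +1102 days → 3 August 2051.
Response Delay Deduction: −98 days → 27 April 2051.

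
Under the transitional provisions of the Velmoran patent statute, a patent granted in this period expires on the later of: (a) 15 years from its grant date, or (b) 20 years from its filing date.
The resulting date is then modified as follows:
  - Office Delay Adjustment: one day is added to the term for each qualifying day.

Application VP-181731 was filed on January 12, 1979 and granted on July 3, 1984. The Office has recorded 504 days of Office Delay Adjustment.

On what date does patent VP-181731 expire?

2000-11-18

(a) grant + 15 years → 3 July 1999.
(b) filing + 20 years → 12 January 1999.
Later of the two: 3 July 1999.
Office Delay Adjustment: +504 days → 18 November 2000.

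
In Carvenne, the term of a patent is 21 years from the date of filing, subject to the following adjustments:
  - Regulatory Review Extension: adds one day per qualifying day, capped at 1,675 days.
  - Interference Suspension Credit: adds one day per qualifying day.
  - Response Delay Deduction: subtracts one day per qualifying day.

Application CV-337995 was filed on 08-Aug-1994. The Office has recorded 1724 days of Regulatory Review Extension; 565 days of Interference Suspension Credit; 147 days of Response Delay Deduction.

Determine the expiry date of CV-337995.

Base term: filing date + 21 years → 8 August 2015.
Regulatory Review Extension: 1724 days claimed exceeds the 1675-day cap, so +1675 days → 9 March 2020.
Interference Suspension Credit: +565 days → 25 September 2021.
Response Delay Deduction: −147 days → 1 May 2021.

2021-05-01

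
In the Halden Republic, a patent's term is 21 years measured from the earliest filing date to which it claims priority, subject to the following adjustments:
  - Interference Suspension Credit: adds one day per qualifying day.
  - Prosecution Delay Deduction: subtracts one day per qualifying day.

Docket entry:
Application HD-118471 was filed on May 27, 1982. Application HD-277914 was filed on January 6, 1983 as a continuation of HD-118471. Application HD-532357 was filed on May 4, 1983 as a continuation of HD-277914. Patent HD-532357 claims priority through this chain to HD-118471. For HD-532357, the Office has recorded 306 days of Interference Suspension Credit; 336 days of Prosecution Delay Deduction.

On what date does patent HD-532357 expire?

Earliest priority filing: 27 May 1982.
Base term: 27 May 1982 + 21 years → 27 May 2003.
Interference Suspension Credit: +306 days → 28 March 2004.
Prosecution Delay Deduction: −336 days → 27 April 2003.

2003-04-27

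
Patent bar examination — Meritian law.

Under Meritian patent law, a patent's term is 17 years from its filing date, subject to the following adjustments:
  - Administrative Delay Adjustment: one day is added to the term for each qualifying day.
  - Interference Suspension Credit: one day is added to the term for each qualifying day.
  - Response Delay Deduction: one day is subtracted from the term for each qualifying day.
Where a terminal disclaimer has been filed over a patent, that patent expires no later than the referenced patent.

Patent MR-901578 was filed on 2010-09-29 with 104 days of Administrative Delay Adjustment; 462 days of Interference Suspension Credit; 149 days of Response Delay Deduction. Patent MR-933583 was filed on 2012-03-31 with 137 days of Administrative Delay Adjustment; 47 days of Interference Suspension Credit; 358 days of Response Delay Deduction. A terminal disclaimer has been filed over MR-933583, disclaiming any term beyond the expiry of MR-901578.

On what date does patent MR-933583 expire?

October 8, 2028

Natural term of MR-933583:
  Base: filing + 17 years → 31 March 2029.
  Administrative Delay Adjustment: +137 days → 15 August 2029.
  Interference Suspension Credit: +47 days → 1 October 2029.
  Response Delay Deduction: −358 days → 8 October 2028.
Expiry of referenced patent MR-901578:
  Base: filing + 17 years → 29 September 2027.
  Administrative Delay Adjustment: +104 days → 11 January 2028.
  Interference Suspension Credit: +462 days → 17 April 2029.
  Response Delay Deduction: −149 days → 19 November 2028.
Terminal disclaimer: MR-933583 expires on the earlier of 8 October 2028 and 19 November 2028.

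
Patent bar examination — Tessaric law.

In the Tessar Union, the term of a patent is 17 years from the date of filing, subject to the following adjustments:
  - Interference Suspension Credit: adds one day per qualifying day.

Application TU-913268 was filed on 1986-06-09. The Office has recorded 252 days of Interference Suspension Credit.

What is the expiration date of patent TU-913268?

Base term: filing date + 17 years → 9 June 2003.
Interference Suspension Credit: +252 days → 16 February 2004.

February 16, 2004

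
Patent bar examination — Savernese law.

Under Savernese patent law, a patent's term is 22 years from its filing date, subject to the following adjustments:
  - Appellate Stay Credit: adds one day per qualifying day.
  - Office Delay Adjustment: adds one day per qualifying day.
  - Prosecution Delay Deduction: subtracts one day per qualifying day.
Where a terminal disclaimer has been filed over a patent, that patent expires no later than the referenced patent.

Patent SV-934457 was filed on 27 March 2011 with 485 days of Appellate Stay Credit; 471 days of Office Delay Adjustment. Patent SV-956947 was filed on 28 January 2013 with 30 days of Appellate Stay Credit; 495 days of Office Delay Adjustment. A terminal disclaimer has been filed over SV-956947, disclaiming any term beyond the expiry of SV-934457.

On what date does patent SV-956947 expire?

2035-11-08

Natural term of SV-956947:
  Base: filing + 22 years → 28 January 2035.
  Appellate Stay Credit: +30 days → 27 February 2035.
  Office Delay Adjustment: +495 days → 6 July 2036.
Expiry of referenced patent SV-934457:
  Base: filing + 22 years → 27 March 2033.
  Appellate Stay Credit: +485 days → 25 July 2034.
  Office Delay Adjustment: +471 days → 8 November 2035.
Terminal disclaimer: SV-956947 expires on the earlier of 6 July 2036 and 8 November 2035.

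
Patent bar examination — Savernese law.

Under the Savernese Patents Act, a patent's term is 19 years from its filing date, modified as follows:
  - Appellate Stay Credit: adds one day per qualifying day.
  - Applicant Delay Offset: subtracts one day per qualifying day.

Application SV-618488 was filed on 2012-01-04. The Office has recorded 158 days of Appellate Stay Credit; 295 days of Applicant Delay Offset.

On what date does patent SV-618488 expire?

Base term: filing date + 19 years → 4 January 2031.
Appellate Stay Credit: +158 days → 11 June 2031.
Applicant Delay Offset: −295 days → 20 August 2030.

2030-08-20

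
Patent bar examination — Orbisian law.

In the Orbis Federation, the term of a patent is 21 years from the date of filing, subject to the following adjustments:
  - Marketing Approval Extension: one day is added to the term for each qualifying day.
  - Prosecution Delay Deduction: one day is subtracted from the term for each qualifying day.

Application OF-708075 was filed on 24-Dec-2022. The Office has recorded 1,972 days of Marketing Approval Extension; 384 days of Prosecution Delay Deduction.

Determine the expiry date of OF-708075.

Base term: filing date + 21 years → 24 December 2043.
Marketing Approval Extension: +1972 days → 18 May 2049.
Prosecution Delay Deduction: −384 days → 29 April 2048.

2048-04-29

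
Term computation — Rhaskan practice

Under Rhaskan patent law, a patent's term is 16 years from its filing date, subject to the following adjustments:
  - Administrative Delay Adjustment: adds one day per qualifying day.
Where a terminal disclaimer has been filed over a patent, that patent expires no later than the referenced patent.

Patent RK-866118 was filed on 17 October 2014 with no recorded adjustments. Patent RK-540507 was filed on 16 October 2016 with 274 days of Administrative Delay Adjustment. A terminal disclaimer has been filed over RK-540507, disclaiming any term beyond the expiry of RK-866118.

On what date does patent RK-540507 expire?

Natural term of RK-540507:
  Base: filing + 16 years → 16 October 2032.
  Administrative Delay Adjustment: +274 days → 17 July 2033.
Expiry of referenced patent RK-866118:
  Base: filing + 16 years → 17 October 2030.
Terminal disclaimer: RK-540507 expires on the earlier of 17 July 2033 and 17 October 2030.

2030-10-17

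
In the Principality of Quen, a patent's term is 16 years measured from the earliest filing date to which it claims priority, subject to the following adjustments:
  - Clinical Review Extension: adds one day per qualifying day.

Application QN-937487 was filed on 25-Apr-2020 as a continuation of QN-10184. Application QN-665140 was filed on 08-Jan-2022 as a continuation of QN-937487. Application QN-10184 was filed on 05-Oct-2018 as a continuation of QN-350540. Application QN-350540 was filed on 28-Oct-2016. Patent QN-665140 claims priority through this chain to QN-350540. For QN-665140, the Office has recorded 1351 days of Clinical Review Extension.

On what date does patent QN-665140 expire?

July 10, 2036

Earliest priority filing: 28 October 2016.
Base term: 28 October 2016 + 16 years → 28 October 2032.
Clinical Review Extension: +1351 days → 10 July 2036.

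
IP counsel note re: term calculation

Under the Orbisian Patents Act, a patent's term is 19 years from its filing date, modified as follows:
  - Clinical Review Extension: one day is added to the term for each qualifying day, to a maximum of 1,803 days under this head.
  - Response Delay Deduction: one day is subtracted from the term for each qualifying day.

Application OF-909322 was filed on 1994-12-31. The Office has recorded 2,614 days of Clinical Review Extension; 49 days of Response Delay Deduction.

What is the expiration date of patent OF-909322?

2018-10-20

Base term: filing date + 19 years → 31 December 2013.
Clinical Review Extension: 2614 days claimed exceeds the 1803-day cap, so +1803 days → 8 December 2018.
Response Delay Deduction: −49 days → 20 October 2018.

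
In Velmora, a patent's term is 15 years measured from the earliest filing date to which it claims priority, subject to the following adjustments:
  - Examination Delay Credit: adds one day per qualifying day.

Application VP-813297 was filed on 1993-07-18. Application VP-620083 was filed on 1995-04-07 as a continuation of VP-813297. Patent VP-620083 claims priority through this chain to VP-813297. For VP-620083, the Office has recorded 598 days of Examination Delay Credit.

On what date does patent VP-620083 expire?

March 8, 2010

Earliest priority filing: 18 July 1993.
Base term: 18 July 1993 + 15 years → 18 July 2008.
Examination Delay Credit: +598 days → 8 March 2010.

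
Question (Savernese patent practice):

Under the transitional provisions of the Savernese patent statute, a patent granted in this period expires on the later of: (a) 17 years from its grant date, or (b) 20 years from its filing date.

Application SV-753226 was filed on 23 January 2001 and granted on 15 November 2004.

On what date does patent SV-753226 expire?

November 15, 2021

(a) grant + 17 years → 15 November 2021.
(b) filing + 20 years → 23 January 2021.
Later of the two: 15 November 2021.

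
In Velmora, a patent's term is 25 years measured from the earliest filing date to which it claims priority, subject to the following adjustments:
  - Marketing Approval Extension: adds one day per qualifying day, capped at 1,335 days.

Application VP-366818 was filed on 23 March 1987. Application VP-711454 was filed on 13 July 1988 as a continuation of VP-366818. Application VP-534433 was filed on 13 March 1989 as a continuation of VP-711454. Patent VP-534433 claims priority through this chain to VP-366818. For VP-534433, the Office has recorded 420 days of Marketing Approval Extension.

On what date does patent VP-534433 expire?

Earliest priority filing: 23 March 1987.
Base term: 23 March 1987 + 25 years → 23 March 2012.
Marketing Approval Extension: 420 days (within the 1335-day cap) → +420 days → 17 May 2013.

May 17, 2013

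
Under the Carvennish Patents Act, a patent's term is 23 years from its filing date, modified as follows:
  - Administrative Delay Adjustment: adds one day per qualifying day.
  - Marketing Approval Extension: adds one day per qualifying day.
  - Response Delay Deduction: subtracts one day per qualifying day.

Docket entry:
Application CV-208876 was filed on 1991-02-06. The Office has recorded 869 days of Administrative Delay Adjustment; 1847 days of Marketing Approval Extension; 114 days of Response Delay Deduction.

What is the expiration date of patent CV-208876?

March 23, 2021

Base term: filing date + 23 years → 6 February 2014.
Administrative Delay Adjustment: +869 days → 24 June 2016.
Marketing Approval Extension: +1847 days → 15 July 2021.
Response Delay Deduction: −114 days → 23 March 2021.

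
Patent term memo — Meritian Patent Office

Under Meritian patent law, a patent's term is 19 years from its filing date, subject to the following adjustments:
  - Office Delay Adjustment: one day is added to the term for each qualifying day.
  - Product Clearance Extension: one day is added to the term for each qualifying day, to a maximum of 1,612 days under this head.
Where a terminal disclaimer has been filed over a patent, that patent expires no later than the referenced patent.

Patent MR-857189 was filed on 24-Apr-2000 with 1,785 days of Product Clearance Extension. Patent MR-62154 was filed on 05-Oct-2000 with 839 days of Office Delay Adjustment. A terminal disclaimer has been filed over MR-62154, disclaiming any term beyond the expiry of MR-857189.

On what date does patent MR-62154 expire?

Natural term of MR-62154:
  Base: filing + 19 years → 5 October 2019.
  Office Delay Adjustment: +839 days → 21 January 2022.
Expiry of referenced patent MR-857189:
  Base: filing + 19 years → 24 April 2019.
  Product Clearance Extension: 1785 days claimed exceeds the 1612-day cap, so +1612 days → 22 September 2023.
Terminal disclaimer: MR-62154 expires on the earlier of 21 January 2022 and 22 September 2023.

2022-01-21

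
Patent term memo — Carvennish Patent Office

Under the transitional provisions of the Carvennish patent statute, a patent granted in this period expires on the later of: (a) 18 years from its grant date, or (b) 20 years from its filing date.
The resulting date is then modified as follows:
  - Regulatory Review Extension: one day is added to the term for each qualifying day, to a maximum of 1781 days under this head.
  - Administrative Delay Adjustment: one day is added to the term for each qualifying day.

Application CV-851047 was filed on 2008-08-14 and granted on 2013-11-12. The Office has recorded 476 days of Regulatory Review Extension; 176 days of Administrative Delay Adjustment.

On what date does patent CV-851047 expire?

August 25, 2033

(a) grant + 18 years → 12 November 2031.
(b) filing + 20 years → 14 August 2028.
Later of the two: 12 November 2031.
Regulatory Review Extension: 476 days (within the 1781-day cap) → +476 days → 2 March 2033.
Administrative Delay Adjustment: +176 days → 25 August 2033.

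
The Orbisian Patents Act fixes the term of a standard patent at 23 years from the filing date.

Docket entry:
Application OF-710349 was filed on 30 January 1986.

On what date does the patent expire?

2009-01-30

Filing date + 23 years → 30 January 2009.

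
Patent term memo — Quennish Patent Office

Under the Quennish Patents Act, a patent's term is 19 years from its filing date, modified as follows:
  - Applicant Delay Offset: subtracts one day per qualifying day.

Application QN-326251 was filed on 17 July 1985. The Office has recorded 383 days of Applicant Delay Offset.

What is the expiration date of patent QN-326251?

Base term: filing date + 19 years → 17 July 2004.
Applicant Delay Offset: −383 days → 30 June 2003.

June 30, 2003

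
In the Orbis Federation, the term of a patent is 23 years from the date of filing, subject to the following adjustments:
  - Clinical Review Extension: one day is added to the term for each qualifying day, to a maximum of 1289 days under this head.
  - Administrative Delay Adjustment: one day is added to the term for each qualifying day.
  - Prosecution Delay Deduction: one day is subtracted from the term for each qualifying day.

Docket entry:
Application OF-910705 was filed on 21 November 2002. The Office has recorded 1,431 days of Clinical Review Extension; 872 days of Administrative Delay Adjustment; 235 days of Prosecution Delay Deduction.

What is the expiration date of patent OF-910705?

Base term: filing date + 23 years → 21 November 2025.
Clinical Review Extension: 1431 days claimed exceeds the 1289-day cap, so +1289 days → 2 June 2029.
Administrative Delay Adjustment: +872 days → 22 October 2031.
Prosecution Delay Deduction: −235 days → 1 March 2031.

March 1, 2031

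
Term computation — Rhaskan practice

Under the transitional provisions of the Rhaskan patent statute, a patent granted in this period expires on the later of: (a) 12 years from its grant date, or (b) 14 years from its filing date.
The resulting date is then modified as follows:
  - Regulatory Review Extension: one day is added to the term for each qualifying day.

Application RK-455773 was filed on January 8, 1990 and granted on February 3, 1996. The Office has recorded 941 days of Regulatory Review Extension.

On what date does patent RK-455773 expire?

September 1, 2010

(a) grant + 12 years → 3 February 2008.
(b) filing + 14 years → 8 January 2004.
Later of the two: 3 February 2008.
Regulatory Review Extension: +941 days → 1 September 2010.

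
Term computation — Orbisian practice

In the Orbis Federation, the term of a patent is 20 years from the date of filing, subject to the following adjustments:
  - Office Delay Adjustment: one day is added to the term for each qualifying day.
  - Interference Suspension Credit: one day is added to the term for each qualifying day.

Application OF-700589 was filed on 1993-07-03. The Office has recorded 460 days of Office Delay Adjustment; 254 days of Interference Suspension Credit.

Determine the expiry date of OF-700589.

Base term: filing date + 20 years → 3 July 2013.
Office Delay Adjustment: +460 days → 6 October 2014.
Interference Suspension Credit: +254 days → 17 June 2015.

2015-06-17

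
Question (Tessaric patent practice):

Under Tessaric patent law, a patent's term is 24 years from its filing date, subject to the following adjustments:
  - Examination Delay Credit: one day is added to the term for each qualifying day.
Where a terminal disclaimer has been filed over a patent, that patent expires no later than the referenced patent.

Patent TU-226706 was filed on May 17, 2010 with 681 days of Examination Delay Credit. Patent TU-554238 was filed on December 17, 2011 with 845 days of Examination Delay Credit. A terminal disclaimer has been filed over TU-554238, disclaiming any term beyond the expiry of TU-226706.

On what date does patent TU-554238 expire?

Natural term of TU-554238:
  Base: filing + 24 years → 17 December 2035.
  Examination Delay Credit: +845 days → 10 April 2038.
Expiry of referenced patent TU-226706:
  Base: filing + 24 years → 17 May 2034.
  Examination Delay Credit: +681 days → 28 March 2036.
Terminal disclaimer: TU-554238 expires on the earlier of 10 April 2038 and 28 March 2036.

2036-03-28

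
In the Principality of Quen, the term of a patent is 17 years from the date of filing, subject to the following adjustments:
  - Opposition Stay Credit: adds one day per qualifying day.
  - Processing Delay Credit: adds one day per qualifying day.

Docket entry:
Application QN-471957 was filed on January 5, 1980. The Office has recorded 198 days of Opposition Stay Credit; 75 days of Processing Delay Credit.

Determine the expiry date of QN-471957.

October 5, 1997

Base term: filing date + 17 years → 5 January 1997.
Opposition Stay Credit: +198 days → 22 July 1997.
Processing Delay Credit: +75 days → 5 October 1997.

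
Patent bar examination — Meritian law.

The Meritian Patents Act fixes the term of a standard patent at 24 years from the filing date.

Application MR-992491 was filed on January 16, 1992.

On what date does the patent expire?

January 16, 2016

Filing date + 24 years → 16 January 2016.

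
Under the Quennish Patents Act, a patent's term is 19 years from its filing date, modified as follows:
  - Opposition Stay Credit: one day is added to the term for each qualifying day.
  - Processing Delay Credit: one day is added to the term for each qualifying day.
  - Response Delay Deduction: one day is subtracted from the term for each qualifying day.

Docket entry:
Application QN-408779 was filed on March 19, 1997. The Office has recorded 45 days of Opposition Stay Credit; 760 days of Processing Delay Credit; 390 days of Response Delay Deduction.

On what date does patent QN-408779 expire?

2017-05-08

Base term: filing date + 19 years → 19 March 2016.
Opposition Stay Credit: +45 days → 3 May 2016.
Processing Delay Credit: +760 days → 2 June 2018.
Response Delay Deduction: −390 days → 8 May 2017.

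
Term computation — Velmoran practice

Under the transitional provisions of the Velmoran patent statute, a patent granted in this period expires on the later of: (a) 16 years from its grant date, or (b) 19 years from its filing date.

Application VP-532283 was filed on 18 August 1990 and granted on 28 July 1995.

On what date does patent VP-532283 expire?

2011-07-28

(a) grant + 16 years → 28 July 2011.
(b) filing + 19 years → 18 August 2009.
Later of the two: 28 July 2011.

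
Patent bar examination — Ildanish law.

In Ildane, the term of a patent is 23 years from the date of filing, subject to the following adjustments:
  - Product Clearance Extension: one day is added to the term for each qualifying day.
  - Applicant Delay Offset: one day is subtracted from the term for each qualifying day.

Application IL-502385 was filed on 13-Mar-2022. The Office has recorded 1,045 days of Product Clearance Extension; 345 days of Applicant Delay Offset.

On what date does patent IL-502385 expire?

2047-02-11

Base term: filing date + 23 years → 13 March 2045.
Product Clearance Extension: +1045 days → 22 January 2048.
Applicant Delay Offset: −345 days → 11 February 2047.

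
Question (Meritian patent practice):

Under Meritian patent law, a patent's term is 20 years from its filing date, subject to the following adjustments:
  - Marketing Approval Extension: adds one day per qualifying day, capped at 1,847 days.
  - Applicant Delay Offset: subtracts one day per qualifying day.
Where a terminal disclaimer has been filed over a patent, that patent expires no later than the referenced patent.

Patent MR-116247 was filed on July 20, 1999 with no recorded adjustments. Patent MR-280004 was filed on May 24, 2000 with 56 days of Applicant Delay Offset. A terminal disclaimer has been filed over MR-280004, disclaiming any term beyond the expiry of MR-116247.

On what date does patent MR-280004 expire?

2019-07-20

Natural term of MR-280004:
  Base: filing + 20 years → 24 May 2020.
  Applicant Delay Offset: −56 days → 29 March 2020.
Expiry of referenced patent MR-116247:
  Base: filing + 20 years → 20 July 2019.
Terminal disclaimer: MR-280004 expires on the earlier of 29 March 2020 and 20 July 2019.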